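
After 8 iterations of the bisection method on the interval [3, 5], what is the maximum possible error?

Bisection error bound: |error| ≤ (b-a)/2^n
|error| ≤ (5 - 3)/2^8 = 2/2^8
|error| ≤ 0.0078125000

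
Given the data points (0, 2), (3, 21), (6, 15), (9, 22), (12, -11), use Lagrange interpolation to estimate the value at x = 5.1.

Lagrange interpolation formula:
P(x) = Σ yᵢ × Lᵢ(x)
where Lᵢ(x) = Π_{j≠i} (x - xⱼ)/(xᵢ - xⱼ)

L_0(5.1) = (5.1 - 3)/(0 - 3) × (5.1 - 6)/(0 - 6) × (5.1 - 9)/(0 - 9) × (5.1 - 12)/(0 - 12) = -0.026163
L_1(5.1) = (5.1 - 0)/(3 - 0) × (5.1 - 6)/(3 - 6) × (5.1 - 9)/(3 - 9) × (5.1 - 12)/(3 - 12) = 0.254150
L_2(5.1) = (5.1 - 0)/(6 - 0) × (5.1 - 3)/(6 - 3) × (5.1 - 9)/(6 - 9) × (5.1 - 12)/(6 - 12) = 0.889525
L_3(5.1) = (5.1 - 0)/(9 - 0) × (5.1 - 3)/(9 - 3) × (5.1 - 6)/(9 - 6) × (5.1 - 12)/(9 - 12) = -0.136850
L_4(5.1) = (5.1 - 0)/(12 - 0) × (5.1 - 3)/(12 - 3) × (5.1 - 6)/(12 - 6) × (5.1 - 9)/(12 - 9) = 0.019338

P(5.1) = 2×L_0(5.1) + 21×L_1(5.1) + 15×L_2(5.1) + 22×L_3(5.1) + (-11)×L_4(5.1)
P(5.1) = 15.404288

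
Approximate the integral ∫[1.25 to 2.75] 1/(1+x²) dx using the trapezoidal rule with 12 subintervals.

f(x) = 1/(1+x²)
a = 1.25, b = 2.75, n = 12
h = (b - a)/n = 0.125000

Trapezoidal rule: (h/2)[f(x₀) + 2f(x₁) + 2f(x₂) + ... + f(xₙ)]

x_0 = 1.2500, f(x_0) = 0.390244, coefficient = 1
x_1 = 1.3750, f(x_1) = 0.345946, coefficient = 2
x_2 = 1.5000, f(x_2) = 0.307692, coefficient = 2
x_3 = 1.6250, f(x_3) = 0.274678, coefficient = 2
x_4 = 1.7500, f(x_4) = 0.246154, coefficient = 2
x_5 = 1.8750, f(x_5) = 0.221453, coefficient = 2
x_6 = 2.0000, f(x_6) = 0.200000, coefficient = 2
x_7 = 2.1250, f(x_7) = 0.181303, coefficient = 2
x_8 = 2.2500, f(x_8) = 0.164948, coefficient = 2
x_9 = 2.3750, f(x_9) = 0.150588, coefficient = 2
x_10 = 2.5000, f(x_10) = 0.137931, coefficient = 2
x_11 = 2.6250, f(x_11) = 0.126733, coefficient = 2
x_12 = 2.7500, f(x_12) = 0.116788, coefficient = 1

I ≈ (0.125000/2) × 5.221886 = 0.326368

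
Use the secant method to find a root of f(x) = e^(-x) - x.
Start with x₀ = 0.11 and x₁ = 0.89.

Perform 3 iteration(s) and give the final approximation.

f(x) = e^(-x) - x
x₀ = 0.11, x₁ = 0.89

Secant formula: x_{n+1} = x_n - f(x_n)(x_n - x_{n-1})/(f(x_n) - f(x_{n-1}))

Iteration 1:
  f(0.110000) = 0.785834
  f(0.890000) = -0.479344
  x_2 = 0.890000 - (-0.479344)×(0.890000 - 0.110000)/(-0.479344 - 0.785834)
       = 0.594478
Iteration 2:
  f(0.890000) = -0.479344
  f(0.594478) = -0.042627
  x_3 = 0.594478 - (-0.042627)×(0.594478 - 0.890000)/(-0.042627 - (-0.479344))
       = 0.565632
Iteration 3:
  f(0.594478) = -0.042627
  f(0.565632) = 0.002368
  x_4 = 0.565632 - 0.002368×(0.565632 - 0.594478)/(0.002368 - (-0.042627))
       = 0.567151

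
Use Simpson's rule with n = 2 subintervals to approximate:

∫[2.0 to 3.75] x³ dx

f(x) = x³
a = 2.0, b = 3.75, n = 2
h = (b - a)/n = 0.875000

Simpson's rule: (h/3)[f(x₀) + 4f(x₁) + 2f(x₂) + ... + f(xₙ)]

x_0 = 2.0000, f(x_0) = 8.000000, coefficient = 1
x_1 = 2.8750, f(x_1) = 23.763672, coefficient = 4
x_2 = 3.7500, f(x_2) = 52.734375, coefficient = 1

I ≈ (0.875000/3) × 155.789062 = 45.438477
Exact value: 45.438477
Error: 0.000000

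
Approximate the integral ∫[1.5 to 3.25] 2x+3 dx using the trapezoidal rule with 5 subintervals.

f(x) = 2x+3
a = 1.5, b = 3.25, n = 5
h = (b - a)/n = 0.350000

Trapezoidal rule: (h/2)[f(x₀) + 2f(x₁) + 2f(x₂) + ... + f(xₙ)]

x_0 = 1.5000, f(x_0) = 6.000000, coefficient = 1
x_1 = 1.8500, f(x_1) = 6.700000, coefficient = 2
x_2 = 2.2000, f(x_2) = 7.400000, coefficient = 2
x_3 = 2.5500, f(x_3) = 8.100000, coefficient = 2
x_4 = 2.9000, f(x_4) = 8.800000, coefficient = 2
x_5 = 3.2500, f(x_5) = 9.500000, coefficient = 1

I ≈ (0.350000/2) × 77.500000 = 13.562500
Exact value: 13.562500
Error: 0.000000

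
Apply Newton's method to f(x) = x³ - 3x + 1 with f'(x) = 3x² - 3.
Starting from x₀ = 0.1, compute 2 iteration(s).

f(x) = x³ - 3x + 1
f'(x) = 3x² - 3
x₀ = 0.1

Newton-Raphson formula: x_{n+1} = x_n - f(x_n)/f'(x_n)

Iteration 1:
  f(0.100000) = 0.701000
  f'(0.100000) = -2.970000
  x_1 = 0.100000 - 0.701000/(-2.970000) = 0.336027
Iteration 2:
  f(0.336027) = 0.029861
  f'(0.336027) = -2.661258
  x_2 = 0.336027 - 0.029861/(-2.661258) = 0.347248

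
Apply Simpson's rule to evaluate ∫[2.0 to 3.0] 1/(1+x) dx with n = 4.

f(x) = 1/(1+x)
a = 2.0, b = 3.0, n = 4
h = (b - a)/n = 0.250000

Simpson's rule: (h/3)[f(x₀) + 4f(x₁) + 2f(x₂) + ... + f(xₙ)]

x_0 = 2.0000, f(x_0) = 0.333333, coefficient = 1
x_1 = 2.2500, f(x_1) = 0.307692, coefficient = 4
x_2 = 2.5000, f(x_2) = 0.285714, coefficient = 2
x_3 = 2.7500, f(x_3) = 0.266667, coefficient = 4
x_4 = 3.0000, f(x_4) = 0.250000, coefficient = 1

I ≈ (0.250000/3) × 3.452198 = 0.287683
Exact value: 0.287682
Error: 0.000001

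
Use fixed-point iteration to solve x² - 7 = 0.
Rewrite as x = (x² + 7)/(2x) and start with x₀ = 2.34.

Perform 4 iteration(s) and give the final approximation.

Equation: x² - 7 = 0
Fixed-point form: x = (x² + 7)/(2x)
x₀ = 2.34

x_1 = g(2.340000) = 2.665726
x_2 = g(2.665726) = 2.645826
x_3 = g(2.645826) = 2.645751
x_4 = g(2.645751) = 2.645751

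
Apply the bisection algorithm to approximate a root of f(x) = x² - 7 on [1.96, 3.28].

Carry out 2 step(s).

f(x) = x² - 7
Initial interval: [1.96, 3.28]

Iteration 1:
  c_1 = (1.960000 + 3.280000)/2 = 2.620000
  f(c_1) = f(2.620000) = -0.135600
  f(a) × f(c) ≥ 0, new interval: [2.620000, 3.280000]
Iteration 2:
  c_2 = (2.620000 + 3.280000)/2 = 2.950000
  f(c_2) = f(2.950000) = 1.702500
  f(a) × f(c) < 0, new interval: [2.620000, 2.950000]

After 2 iteration(s), the approximation is c_2 = 2.950000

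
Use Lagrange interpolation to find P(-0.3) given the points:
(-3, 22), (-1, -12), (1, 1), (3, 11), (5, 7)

Lagrange interpolation formula:
P(x) = Σ yᵢ × Lᵢ(x)
where Lᵢ(x) = Π_{j≠i} (x - xⱼ)/(xᵢ - xⱼ)

L_0(-0.3) = (-0.3 - (-1))/(-3 - (-1)) × (-0.3 - 1)/(-3 - 1) × (-0.3 - 3)/(-3 - 3) × (-0.3 - 5)/(-3 - 5) = -0.041448
L_1(-0.3) = (-0.3 - (-3))/(-1 - (-3)) × (-0.3 - 1)/(-1 - 1) × (-0.3 - 3)/(-1 - 3) × (-0.3 - 5)/(-1 - 5) = 0.639478
L_2(-0.3) = (-0.3 - (-3))/(1 - (-3)) × (-0.3 - (-1))/(1 - (-1)) × (-0.3 - 3)/(1 - 3) × (-0.3 - 5)/(1 - 5) = 0.516502
L_3(-0.3) = (-0.3 - (-3))/(3 - (-3)) × (-0.3 - (-1))/(3 - (-1)) × (-0.3 - 1)/(3 - 1) × (-0.3 - 5)/(3 - 5) = -0.135647
L_4(-0.3) = (-0.3 - (-3))/(5 - (-3)) × (-0.3 - (-1))/(5 - (-1)) × (-0.3 - 1)/(5 - 1) × (-0.3 - 3)/(5 - 3) = 0.021115

P(-0.3) = 22×L_0(-0.3) + (-12)×L_1(-0.3) + 1×L_2(-0.3) + 11×L_3(-0.3) + 7×L_4(-0.3)
P(-0.3) = -9.413396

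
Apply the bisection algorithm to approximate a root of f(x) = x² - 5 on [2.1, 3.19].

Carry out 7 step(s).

f(x) = x² - 5
Initial interval: [2.1, 3.19]

Iteration 1:
  c_1 = (2.100000 + 3.190000)/2 = 2.645000
  f(c_1) = f(2.645000) = 1.996025
  f(a) × f(c) < 0, new interval: [2.100000, 2.645000]
Iteration 2:
  c_2 = (2.100000 + 2.645000)/2 = 2.372500
  f(c_2) = f(2.372500) = 0.628756
  f(a) × f(c) < 0, new interval: [2.100000, 2.372500]
Iteration 3:
  c_3 = (2.100000 + 2.372500)/2 = 2.236250
  f(c_3) = f(2.236250) = 0.000814
  f(a) × f(c) < 0, new interval: [2.100000, 2.236250]
Iteration 4:
  c_4 = (2.100000 + 2.236250)/2 = 2.168125
  f(c_4) = f(2.168125) = -0.299234
  f(a) × f(c) ≥ 0, new interval: [2.168125, 2.236250]
Iteration 5:
  c_5 = (2.168125 + 2.236250)/2 = 2.202187
  f(c_5) = f(2.202187) = -0.150370
  f(a) × f(c) ≥ 0, new interval: [2.202187, 2.236250]
Iteration 6:
  c_6 = (2.202187 + 2.236250)/2 = 2.219219
  f(c_6) = f(2.219219) = -0.075068
  f(a) × f(c) ≥ 0, new interval: [2.219219, 2.236250]
Iteration 7:
  c_7 = (2.219219 + 2.236250)/2 = 2.227734
  f(c_7) = f(2.227734) = -0.037200
  f(a) × f(c) ≥ 0, new interval: [2.227734, 2.236250]

After 7 iteration(s), the approximation is c_7 = 2.227734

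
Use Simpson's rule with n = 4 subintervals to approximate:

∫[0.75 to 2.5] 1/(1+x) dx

f(x) = 1/(1+x)
a = 0.75, b = 2.5, n = 4
h = (b - a)/n = 0.437500

Simpson's rule: (h/3)[f(x₀) + 4f(x₁) + 2f(x₂) + ... + f(xₙ)]

x_0 = 0.7500, f(x_0) = 0.571429, coefficient = 1
x_1 = 1.1875, f(x_1) = 0.457143, coefficient = 4
x_2 = 1.6250, f(x_2) = 0.380952, coefficient = 2
x_3 = 2.0625, f(x_3) = 0.326531, coefficient = 4
x_4 = 2.5000, f(x_4) = 0.285714, coefficient = 1

I ≈ (0.437500/3) × 4.753741 = 0.693254
Exact value: 0.693147
Error: 0.000107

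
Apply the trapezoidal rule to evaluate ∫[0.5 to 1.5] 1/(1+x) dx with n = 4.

f(x) = 1/(1+x)
a = 0.5, b = 1.5, n = 4
h = (b - a)/n = 0.250000

Trapezoidal rule: (h/2)[f(x₀) + 2f(x₁) + 2f(x₂) + ... + f(xₙ)]

x_0 = 0.5000, f(x_0) = 0.666667, coefficient = 1
x_1 = 0.7500, f(x_1) = 0.571429, coefficient = 2
x_2 = 1.0000, f(x_2) = 0.500000, coefficient = 2
x_3 = 1.2500, f(x_3) = 0.444444, coefficient = 2
x_4 = 1.5000, f(x_4) = 0.400000, coefficient = 1

I ≈ (0.250000/2) × 4.098413 = 0.512302
Exact value: 0.510826
Error: 0.001476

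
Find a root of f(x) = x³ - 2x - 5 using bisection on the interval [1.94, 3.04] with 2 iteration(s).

f(x) = x³ - 2x - 5
Initial interval: [1.94, 3.04]

Iteration 1:
  c_1 = (1.940000 + 3.040000)/2 = 2.490000
  f(c_1) = f(2.490000) = 5.458249
  f(a) × f(c) < 0, new interval: [1.940000, 2.490000]
Iteration 2:
  c_2 = (1.940000 + 2.490000)/2 = 2.215000
  f(c_2) = f(2.215000) = 1.437288
  f(a) × f(c) < 0, new interval: [1.940000, 2.215000]

After 2 iteration(s), the approximation is c_2 = 2.215000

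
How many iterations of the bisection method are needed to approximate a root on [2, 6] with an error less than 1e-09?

We need (b-a)/2^n ≤ 1e-09
(6 - 2)/2^n ≤ 1e-09
4/2^n ≤ 1e-09
2^n ≥ 4000000000
n ≥ log₂(4000000000) = 31.90
n ≥ 32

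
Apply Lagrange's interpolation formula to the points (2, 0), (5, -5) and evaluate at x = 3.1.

Lagrange interpolation formula:
P(x) = Σ yᵢ × Lᵢ(x)
where Lᵢ(x) = Π_{j≠i} (x - xⱼ)/(xᵢ - xⱼ)

L_0(3.1) = (3.1 - 5)/(2 - 5) = 0.633333
L_1(3.1) = (3.1 - 2)/(5 - 2) = 0.366667

P(3.1) = 0×L_0(3.1) + (-5)×L_1(3.1)
P(3.1) = -1.833333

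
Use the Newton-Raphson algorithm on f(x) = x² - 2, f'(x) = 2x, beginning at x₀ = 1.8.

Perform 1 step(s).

f(x) = x² - 2
f'(x) = 2x
x₀ = 1.8

Newton-Raphson formula: x_{n+1} = x_n - f(x_n)/f'(x_n)

Iteration 1:
  f(1.800000) = 1.240000
  f'(1.800000) = 3.600000
  x_1 = 1.800000 - 1.240000/3.600000 = 1.455556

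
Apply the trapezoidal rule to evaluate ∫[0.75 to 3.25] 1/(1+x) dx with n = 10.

f(x) = 1/(1+x)
a = 0.75, b = 3.25, n = 10
h = (b - a)/n = 0.250000

Trapezoidal rule: (h/2)[f(x₀) + 2f(x₁) + 2f(x₂) + ... + f(xₙ)]

x_0 = 0.7500, f(x_0) = 0.571429, coefficient = 1
x_1 = 1.0000, f(x_1) = 0.500000, coefficient = 2
x_2 = 1.2500, f(x_2) = 0.444444, coefficient = 2
x_3 = 1.5000, f(x_3) = 0.400000, coefficient = 2
x_4 = 1.7500, f(x_4) = 0.363636, coefficient = 2
x_5 = 2.0000, f(x_5) = 0.333333, coefficient = 2
x_6 = 2.2500, f(x_6) = 0.307692, coefficient = 2
x_7 = 2.5000, f(x_7) = 0.285714, coefficient = 2
x_8 = 2.7500, f(x_8) = 0.266667, coefficient = 2
x_9 = 3.0000, f(x_9) = 0.250000, coefficient = 2
x_10 = 3.2500, f(x_10) = 0.235294, coefficient = 1

I ≈ (0.250000/2) × 7.109697 = 0.888712
Exact value: 0.887303
Error: 0.001409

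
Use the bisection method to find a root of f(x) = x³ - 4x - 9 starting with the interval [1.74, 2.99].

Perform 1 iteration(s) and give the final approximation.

f(x) = x³ - 4x - 9
Initial interval: [1.74, 2.99]

Iteration 1:
  c_1 = (1.740000 + 2.990000)/2 = 2.365000
  f(c_1) = f(2.365000) = -5.232023
  f(a) × f(c) ≥ 0, new interval: [2.365000, 2.990000]

After 1 iteration(s), the approximation is c_1 = 2.365000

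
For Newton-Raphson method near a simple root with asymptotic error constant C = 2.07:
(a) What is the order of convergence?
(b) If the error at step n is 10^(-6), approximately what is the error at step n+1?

(a) Newton-Raphson has quadratic (order 2) convergence near simple roots.
    This means |e_{n+1}| ≈ C|e_n|².

(b) With |e_n| = 10^(-6) and C = 2.07:
    |e_{n+1}| ≈ 2.07 × (10^(-6))² = 2.07 × 10^(-12)

(a) 2 (quadratic); (b) |e_{n+1}| ≈ 2.070e-12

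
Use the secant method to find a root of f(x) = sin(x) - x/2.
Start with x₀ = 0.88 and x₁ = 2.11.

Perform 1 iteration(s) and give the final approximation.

f(x) = sin(x) - x/2
x₀ = 0.88, x₁ = 2.11

Secant formula: x_{n+1} = x_n - f(x_n)(x_n - x_{n-1})/(f(x_n) - f(x_{n-1}))

Iteration 1:
  f(0.880000) = 0.330739
  f(2.110000) = -0.196882
  x_2 = 2.110000 - (-0.196882)×(2.110000 - 0.880000)/(-0.196882 - 0.330739)
       = 1.651025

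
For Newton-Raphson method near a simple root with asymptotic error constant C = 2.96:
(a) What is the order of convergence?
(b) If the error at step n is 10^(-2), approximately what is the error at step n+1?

(a) Newton-Raphson has quadratic (order 2) convergence near simple roots.
    This means |e_{n+1}| ≈ C|e_n|².

(b) With |e_n| = 10^(-2) and C = 2.96:
    |e_{n+1}| ≈ 2.96 × (10^(-2))² = 2.96 × 10^(-4)

(a) 2 (quadratic); (b) |e_{n+1}| ≈ 2.960e-04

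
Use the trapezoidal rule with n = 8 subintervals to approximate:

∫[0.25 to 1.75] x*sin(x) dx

f(x) = x*sin(x)
a = 0.25, b = 1.75, n = 8
h = (b - a)/n = 0.187500

Trapezoidal rule: (h/2)[f(x₀) + 2f(x₁) + 2f(x₂) + ... + f(xₙ)]

x_0 = 0.2500, f(x_0) = 0.061851, coefficient = 1
x_1 = 0.4375, f(x_1) = 0.185358, coefficient = 2
x_2 = 0.6250, f(x_2) = 0.365686, coefficient = 2
x_3 = 0.8125, f(x_3) = 0.589882, coefficient = 2
x_4 = 1.0000, f(x_4) = 0.841471, coefficient = 2
x_5 = 1.1875, f(x_5) = 1.101331, coefficient = 2
x_6 = 1.3750, f(x_6) = 1.348728, coefficient = 2
x_7 = 1.5625, f(x_7) = 1.562446, coefficient = 2
x_8 = 1.7500, f(x_8) = 1.721975, coefficient = 1

I ≈ (0.187500/2) × 13.773632 = 1.291278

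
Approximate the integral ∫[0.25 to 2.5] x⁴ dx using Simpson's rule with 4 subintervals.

f(x) = x⁴
a = 0.25, b = 2.5, n = 4
h = (b - a)/n = 0.562500

Simpson's rule: (h/3)[f(x₀) + 4f(x₁) + 2f(x₂) + ... + f(xₙ)]

x_0 = 0.2500, f(x_0) = 0.003906, coefficient = 1
x_1 = 0.8125, f(x_1) = 0.435806, coefficient = 4
x_2 = 1.3750, f(x_2) = 3.574463, coefficient = 2
x_3 = 1.9375, f(x_3) = 14.091812, coefficient = 4
x_4 = 2.5000, f(x_4) = 39.062500, coefficient = 1

I ≈ (0.562500/3) × 104.325806 = 19.561089
Exact value: 19.531055
Error: 0.030034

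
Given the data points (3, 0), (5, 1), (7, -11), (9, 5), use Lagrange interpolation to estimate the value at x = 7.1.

Lagrange interpolation formula:
P(x) = Σ yᵢ × Lᵢ(x)
where Lᵢ(x) = Π_{j≠i} (x - xⱼ)/(xᵢ - xⱼ)

L_0(7.1) = (7.1 - 5)/(3 - 5) × (7.1 - 7)/(3 - 7) × (7.1 - 9)/(3 - 9) = 0.008312
L_1(7.1) = (7.1 - 3)/(5 - 3) × (7.1 - 7)/(5 - 7) × (7.1 - 9)/(5 - 9) = -0.048687
L_2(7.1) = (7.1 - 3)/(7 - 3) × (7.1 - 5)/(7 - 5) × (7.1 - 9)/(7 - 9) = 1.022437
L_3(7.1) = (7.1 - 3)/(9 - 3) × (7.1 - 5)/(9 - 5) × (7.1 - 7)/(9 - 7) = 0.017937

P(7.1) = 0×L_0(7.1) + 1×L_1(7.1) + (-11)×L_2(7.1) + 5×L_3(7.1)
P(7.1) = -11.205812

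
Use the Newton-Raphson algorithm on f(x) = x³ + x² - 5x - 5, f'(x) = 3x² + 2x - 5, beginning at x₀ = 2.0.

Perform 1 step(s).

f(x) = x³ + x² - 5x - 5
f'(x) = 3x² + 2x - 5
x₀ = 2.0

Newton-Raphson formula: x_{n+1} = x_n - f(x_n)/f'(x_n)

Iteration 1:
  f(2.000000) = -3.000000
  f'(2.000000) = 11.000000
  x_1 = 2.000000 - (-3.000000)/11.000000 = 2.272727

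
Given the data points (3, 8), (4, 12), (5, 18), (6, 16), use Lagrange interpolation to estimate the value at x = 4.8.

Lagrange interpolation formula:
P(x) = Σ yᵢ × Lᵢ(x)
where Lᵢ(x) = Π_{j≠i} (x - xⱼ)/(xᵢ - xⱼ)

L_0(4.8) = (4.8 - 4)/(3 - 4) × (4.8 - 5)/(3 - 5) × (4.8 - 6)/(3 - 6) = -0.032000
L_1(4.8) = (4.8 - 3)/(4 - 3) × (4.8 - 5)/(4 - 5) × (4.8 - 6)/(4 - 6) = 0.216000
L_2(4.8) = (4.8 - 3)/(5 - 3) × (4.8 - 4)/(5 - 4) × (4.8 - 6)/(5 - 6) = 0.864000
L_3(4.8) = (4.8 - 3)/(6 - 3) × (4.8 - 4)/(6 - 4) × (4.8 - 5)/(6 - 5) = -0.048000

P(4.8) = 8×L_0(4.8) + 12×L_1(4.8) + 18×L_2(4.8) + 16×L_3(4.8)
P(4.8) = 17.120000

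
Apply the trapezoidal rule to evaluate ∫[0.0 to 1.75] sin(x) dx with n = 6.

f(x) = sin(x)
a = 0.0, b = 1.75, n = 6
h = (b - a)/n = 0.291667

Trapezoidal rule: (h/2)[f(x₀) + 2f(x₁) + 2f(x₂) + ... + f(xₙ)]

x_0 = 0.0000, f(x_0) = 0.000000, coefficient = 1
x_1 = 0.2917, f(x_1) = 0.287549, coefficient = 2
x_2 = 0.5833, f(x_2) = 0.550809, coefficient = 2
x_3 = 0.8750, f(x_3) = 0.767544, coefficient = 2
x_4 = 1.1667, f(x_4) = 0.919445, coefficient = 2
x_5 = 1.4583, f(x_5) = 0.993683, coefficient = 2
x_6 = 1.7500, f(x_6) = 0.983986, coefficient = 1

I ≈ (0.291667/2) × 8.022044 = 1.169881
Exact value: 1.178246
Error: 0.008365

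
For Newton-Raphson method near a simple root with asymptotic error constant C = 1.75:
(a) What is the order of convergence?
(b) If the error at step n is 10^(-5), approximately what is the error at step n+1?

(a) Newton-Raphson has quadratic (order 2) convergence near simple roots.
    This means |e_{n+1}| ≈ C|e_n|².

(b) With |e_n| = 10^(-5) and C = 1.75:
    |e_{n+1}| ≈ 1.75 × (10^(-5))² = 1.75 × 10^(-10)

(a) 2 (quadratic); (b) |e_{n+1}| ≈ 1.750e-10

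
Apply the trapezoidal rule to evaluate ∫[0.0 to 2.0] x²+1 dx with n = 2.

f(x) = x²+1
a = 0.0, b = 2.0, n = 2
h = (b - a)/n = 1.000000

Trapezoidal rule: (h/2)[f(x₀) + 2f(x₁) + 2f(x₂) + ... + f(xₙ)]

x_0 = 0.0000, f(x_0) = 1.000000, coefficient = 1
x_1 = 1.0000, f(x_1) = 2.000000, coefficient = 2
x_2 = 2.0000, f(x_2) = 5.000000, coefficient = 1

I ≈ (1.000000/2) × 10.000000 = 5.000000
Exact value: 4.666667
Error: 0.333333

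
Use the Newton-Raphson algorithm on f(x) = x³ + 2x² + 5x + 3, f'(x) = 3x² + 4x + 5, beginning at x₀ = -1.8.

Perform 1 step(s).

f(x) = x³ + 2x² + 5x + 3
f'(x) = 3x² + 4x + 5
x₀ = -1.8

Newton-Raphson formula: x_{n+1} = x_n - f(x_n)/f'(x_n)

Iteration 1:
  f(-1.800000) = -5.352000
  f'(-1.800000) = 7.520000
  x_1 = -1.800000 - (-5.352000)/7.520000 = -1.088298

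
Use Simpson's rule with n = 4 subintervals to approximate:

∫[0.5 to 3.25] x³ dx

f(x) = x³
a = 0.5, b = 3.25, n = 4
h = (b - a)/n = 0.687500

Simpson's rule: (h/3)[f(x₀) + 4f(x₁) + 2f(x₂) + ... + f(xₙ)]

x_0 = 0.5000, f(x_0) = 0.125000, coefficient = 1
x_1 = 1.1875, f(x_1) = 1.674561, coefficient = 4
x_2 = 1.8750, f(x_2) = 6.591797, coefficient = 2
x_3 = 2.5625, f(x_3) = 16.826416, coefficient = 4
x_4 = 3.2500, f(x_4) = 34.328125, coefficient = 1

I ≈ (0.687500/3) × 121.640625 = 27.875977
Exact value: 27.875977
Error: 0.000000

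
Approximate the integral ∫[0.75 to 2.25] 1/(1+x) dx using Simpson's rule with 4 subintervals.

f(x) = 1/(1+x)
a = 0.75, b = 2.25, n = 4
h = (b - a)/n = 0.375000

Simpson's rule: (h/3)[f(x₀) + 4f(x₁) + 2f(x₂) + ... + f(xₙ)]

x_0 = 0.7500, f(x_0) = 0.571429, coefficient = 1
x_1 = 1.1250, f(x_1) = 0.470588, coefficient = 4
x_2 = 1.5000, f(x_2) = 0.400000, coefficient = 2
x_3 = 1.8750, f(x_3) = 0.347826, coefficient = 4
x_4 = 2.2500, f(x_4) = 0.307692, coefficient = 1

I ≈ (0.375000/3) × 4.952778 = 0.619097
Exact value: 0.619039
Error: 0.000058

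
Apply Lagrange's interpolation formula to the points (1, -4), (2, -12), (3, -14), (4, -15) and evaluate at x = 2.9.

Lagrange interpolation formula:
P(x) = Σ yᵢ × Lᵢ(x)
where Lᵢ(x) = Π_{j≠i} (x - xⱼ)/(xᵢ - xⱼ)

L_0(2.9) = (2.9 - 2)/(1 - 2) × (2.9 - 3)/(1 - 3) × (2.9 - 4)/(1 - 4) = -0.016500
L_1(2.9) = (2.9 - 1)/(2 - 1) × (2.9 - 3)/(2 - 3) × (2.9 - 4)/(2 - 4) = 0.104500
L_2(2.9) = (2.9 - 1)/(3 - 1) × (2.9 - 2)/(3 - 2) × (2.9 - 4)/(3 - 4) = 0.940500
L_3(2.9) = (2.9 - 1)/(4 - 1) × (2.9 - 2)/(4 - 2) × (2.9 - 3)/(4 - 3) = -0.028500

P(2.9) = (-4)×L_0(2.9) + (-12)×L_1(2.9) + (-14)×L_2(2.9) + (-15)×L_3(2.9)
P(2.9) = -13.927500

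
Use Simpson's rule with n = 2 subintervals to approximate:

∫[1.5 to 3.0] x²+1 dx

f(x) = x²+1
a = 1.5, b = 3.0, n = 2
h = (b - a)/n = 0.750000

Simpson's rule: (h/3)[f(x₀) + 4f(x₁) + 2f(x₂) + ... + f(xₙ)]

x_0 = 1.5000, f(x_0) = 3.250000, coefficient = 1
x_1 = 2.2500, f(x_1) = 6.062500, coefficient = 4
x_2 = 3.0000, f(x_2) = 10.000000, coefficient = 1

I ≈ (0.750000/3) × 37.500000 = 9.375000
Exact value: 9.375000
Error: 0.000000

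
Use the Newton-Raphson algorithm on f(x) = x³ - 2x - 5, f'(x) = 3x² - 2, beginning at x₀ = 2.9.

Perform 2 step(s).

f(x) = x³ - 2x - 5
f'(x) = 3x² - 2
x₀ = 2.9

Newton-Raphson formula: x_{n+1} = x_n - f(x_n)/f'(x_n)

Iteration 1:
  f(2.900000) = 13.589000
  f'(2.900000) = 23.230000
  x_1 = 2.900000 - 13.589000/23.230000 = 2.315024
Iteration 2:
  f(2.315024) = 2.776939
  f'(2.315024) = 14.078004
  x_2 = 2.315024 - 2.776939/14.078004 = 2.117770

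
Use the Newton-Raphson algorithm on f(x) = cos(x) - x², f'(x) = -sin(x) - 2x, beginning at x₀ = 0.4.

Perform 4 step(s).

f(x) = cos(x) - x²
f'(x) = -sin(x) - 2x
x₀ = 0.4

Newton-Raphson formula: x_{n+1} = x_n - f(x_n)/f'(x_n)

Iteration 1:
  f(0.400000) = 0.761061
  f'(0.400000) = -1.189418
  x_1 = 0.400000 - 0.761061/(-1.189418) = 1.039860
Iteration 2:
  f(1.039860) = -0.574967
  f'(1.039860) = -2.942053
  x_2 = 1.039860 - (-0.574967)/(-2.942053) = 0.844429
Iteration 3:
  f(0.844429) = -0.048902
  f'(0.844429) = -2.436450
  x_3 = 0.844429 - (-0.048902)/(-2.436450) = 0.824358
Iteration 4:
  f(0.824358) = -0.000538
  f'(0.824358) = -2.382828
  x_4 = 0.824358 - (-0.000538)/(-2.382828) = 0.824132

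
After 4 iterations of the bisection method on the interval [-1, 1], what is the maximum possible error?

Bisection error bound: |error| ≤ (b-a)/2^n
|error| ≤ (1 - (-1))/2^4 = 2/2^4
|error| ≤ 0.1250000000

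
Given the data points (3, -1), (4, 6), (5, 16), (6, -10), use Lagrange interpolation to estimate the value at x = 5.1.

Lagrange interpolation formula:
P(x) = Σ yᵢ × Lᵢ(x)
where Lᵢ(x) = Π_{j≠i} (x - xⱼ)/(xᵢ - xⱼ)

L_0(5.1) = (5.1 - 4)/(3 - 4) × (5.1 - 5)/(3 - 5) × (5.1 - 6)/(3 - 6) = 0.016500
L_1(5.1) = (5.1 - 3)/(4 - 3) × (5.1 - 5)/(4 - 5) × (5.1 - 6)/(4 - 6) = -0.094500
L_2(5.1) = (5.1 - 3)/(5 - 3) × (5.1 - 4)/(5 - 4) × (5.1 - 6)/(5 - 6) = 1.039500
L_3(5.1) = (5.1 - 3)/(6 - 3) × (5.1 - 4)/(6 - 4) × (5.1 - 5)/(6 - 5) = 0.038500

P(5.1) = (-1)×L_0(5.1) + 6×L_1(5.1) + 16×L_2(5.1) + (-10)×L_3(5.1)
P(5.1) = 15.663500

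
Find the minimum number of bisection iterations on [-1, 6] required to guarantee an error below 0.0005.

We need (b-a)/2^n ≤ 0.0005
(6 - (-1))/2^n ≤ 0.0005
7/2^n ≤ 0.0005
2^n ≥ 14000
n ≥ log₂(14000) = 13.77
n ≥ 14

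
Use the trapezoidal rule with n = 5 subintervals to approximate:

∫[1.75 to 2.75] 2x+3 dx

f(x) = 2x+3
a = 1.75, b = 2.75, n = 5
h = (b - a)/n = 0.200000

Trapezoidal rule: (h/2)[f(x₀) + 2f(x₁) + 2f(x₂) + ... + f(xₙ)]

x_0 = 1.7500, f(x_0) = 6.500000, coefficient = 1
x_1 = 1.9500, f(x_1) = 6.900000, coefficient = 2
x_2 = 2.1500, f(x_2) = 7.300000, coefficient = 2
x_3 = 2.3500, f(x_3) = 7.700000, coefficient = 2
x_4 = 2.5500, f(x_4) = 8.100000, coefficient = 2
x_5 = 2.7500, f(x_5) = 8.500000, coefficient = 1

I ≈ (0.200000/2) × 75.000000 = 7.500000
Exact value: 7.500000
Error: 0.000000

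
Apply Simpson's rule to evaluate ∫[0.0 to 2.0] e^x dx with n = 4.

f(x) = e^x
a = 0.0, b = 2.0, n = 4
h = (b - a)/n = 0.500000

Simpson's rule: (h/3)[f(x₀) + 4f(x₁) + 2f(x₂) + ... + f(xₙ)]

x_0 = 0.0000, f(x_0) = 1.000000, coefficient = 1
x_1 = 0.5000, f(x_1) = 1.648721, coefficient = 4
x_2 = 1.0000, f(x_2) = 2.718282, coefficient = 2
x_3 = 1.5000, f(x_3) = 4.481689, coefficient = 4
x_4 = 2.0000, f(x_4) = 7.389056, coefficient = 1

I ≈ (0.500000/3) × 38.347261 = 6.391210
Exact value: 6.389056
Error: 0.002154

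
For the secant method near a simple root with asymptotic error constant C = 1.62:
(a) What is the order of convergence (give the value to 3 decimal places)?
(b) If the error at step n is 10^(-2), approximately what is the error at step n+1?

(a) Secant method has superlinear convergence with order φ = (1+√5)/2 ≈ 1.618.
    This means |e_{n+1}| ≈ C|e_n|^1.618.

(b) With |e_n| = 10^(-2) and C = 1.62:
    |e_{n+1}| ≈ 1.62 × (10^(-2))^1.618 = 1.62 × 10^(-3.24)

(a) ≈ 1.618 (golden ratio); (b) |e_{n+1}| ≈ 9.407e-04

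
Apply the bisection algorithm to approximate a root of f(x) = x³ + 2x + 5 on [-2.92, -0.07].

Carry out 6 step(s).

f(x) = x³ + 2x + 5
Initial interval: [-2.92, -0.07]

Iteration 1:
  c_1 = (-2.920000 + (-0.070000))/2 = -1.495000
  f(c_1) = f(-1.495000) = -1.331362
  f(a) × f(c) ≥ 0, new interval: [-1.495000, -0.070000]
Iteration 2:
  c_2 = (-1.495000 + (-0.070000))/2 = -0.782500
  f(c_2) = f(-0.782500) = 2.955870
  f(a) × f(c) < 0, new interval: [-1.495000, -0.782500]
Iteration 3:
  c_3 = (-1.495000 + (-0.782500))/2 = -1.138750
  f(c_3) = f(-1.138750) = 1.245824
  f(a) × f(c) < 0, new interval: [-1.495000, -1.138750]
Iteration 4:
  c_4 = (-1.495000 + (-1.138750))/2 = -1.316875
  f(c_4) = f(-1.316875) = 0.082578
  f(a) × f(c) < 0, new interval: [-1.495000, -1.316875]
Iteration 5:
  c_5 = (-1.495000 + (-1.316875))/2 = -1.405937
  f(c_5) = f(-1.405937) = -0.590936
  f(a) × f(c) ≥ 0, new interval: [-1.405937, -1.316875]
Iteration 6:
  c_6 = (-1.405937 + (-1.316875))/2 = -1.361406
  f(c_6) = f(-1.361406) = -0.246080
  f(a) × f(c) ≥ 0, new interval: [-1.361406, -1.316875]

After 6 iteration(s), the approximation is c_6 = -1.361406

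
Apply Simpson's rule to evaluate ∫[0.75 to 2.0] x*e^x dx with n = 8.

f(x) = x*e^x
a = 0.75, b = 2.0, n = 8
h = (b - a)/n = 0.156250

Simpson's rule: (h/3)[f(x₀) + 4f(x₁) + 2f(x₂) + ... + f(xₙ)]

x_0 = 0.7500, f(x_0) = 1.587750, coefficient = 1
x_1 = 0.9062, f(x_1) = 2.242990, coefficient = 4
x_2 = 1.0625, f(x_2) = 3.074446, coefficient = 2
x_3 = 1.2188, f(x_3) = 4.122978, coefficient = 4
x_4 = 1.3750, f(x_4) = 5.438230, coefficient = 2
x_5 = 1.5312, f(x_5) = 7.080428, coefficient = 4
x_6 = 1.6875, f(x_6) = 9.122539, coefficient = 2
x_7 = 1.8438, f(x_7) = 11.652859, coefficient = 4
x_8 = 2.0000, f(x_8) = 14.778112, coefficient = 1

I ≈ (0.156250/3) × 152.033314 = 7.918402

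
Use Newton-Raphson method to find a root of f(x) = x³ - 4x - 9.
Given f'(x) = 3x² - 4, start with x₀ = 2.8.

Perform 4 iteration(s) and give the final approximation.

f(x) = x³ - 4x - 9
f'(x) = 3x² - 4
x₀ = 2.8

Newton-Raphson formula: x_{n+1} = x_n - f(x_n)/f'(x_n)

Iteration 1:
  f(2.800000) = 1.752000
  f'(2.800000) = 19.520000
  x_1 = 2.800000 - 1.752000/19.520000 = 2.710246
Iteration 2:
  f(2.710246) = 0.066946
  f'(2.710246) = 18.036299
  x_2 = 2.710246 - 0.066946/18.036299 = 2.706534
Iteration 3:
  f(2.706534) = 0.000112
  f'(2.706534) = 17.975982
  x_3 = 2.706534 - 0.000112/17.975982 = 2.706528
Iteration 4:
  f(2.706528) = 0.000000
  f'(2.706528) = 17.975881
  x_4 = 2.706528 - 0.000000/17.975881 = 2.706528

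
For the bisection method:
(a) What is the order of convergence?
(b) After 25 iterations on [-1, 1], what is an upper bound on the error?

(a) Bisection has linear (order 1) convergence; the error is halved each step.

(b) Error bound = (b-a)/2^n = (1 - (-1))/2^{25}
    = 2/2^{25}

(a) 1 (linear); (b) error ≤ 5.96e-08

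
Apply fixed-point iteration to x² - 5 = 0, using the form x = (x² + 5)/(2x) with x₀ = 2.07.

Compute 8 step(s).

Equation: x² - 5 = 0
Fixed-point form: x = (x² + 5)/(2x)
x₀ = 2.07

x_1 = g(2.070000) = 2.242729
x_2 = g(2.242729) = 2.236078
x_3 = g(2.236078) = 2.236068
x_4 = g(2.236068) = 2.236068
x_5 = g(2.236068) = 2.236068
x_6 = g(2.236068) = 2.236068
x_7 = g(2.236068) = 2.236068
x_8 = g(2.236068) = 2.236068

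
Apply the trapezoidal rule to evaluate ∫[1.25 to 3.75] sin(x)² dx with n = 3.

f(x) = sin(x)²
a = 1.25, b = 3.75, n = 3
h = (b - a)/n = 0.833333

Trapezoidal rule: (h/2)[f(x₀) + 2f(x₁) + 2f(x₂) + ... + f(xₙ)]

x_0 = 1.2500, f(x_0) = 0.900572, coefficient = 1
x_1 = 2.0833, f(x_1) = 0.759518, coefficient = 2
x_2 = 2.9167, f(x_2) = 0.049744, coefficient = 2
x_3 = 3.7500, f(x_3) = 0.326682, coefficient = 1

I ≈ (0.833333/2) × 2.845778 = 1.185741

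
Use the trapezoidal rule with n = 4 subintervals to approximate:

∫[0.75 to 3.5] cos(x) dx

f(x) = cos(x)
a = 0.75, b = 3.5, n = 4
h = (b - a)/n = 0.687500

Trapezoidal rule: (h/2)[f(x₀) + 2f(x₁) + 2f(x₂) + ... + f(xₙ)]

x_0 = 0.7500, f(x_0) = 0.731689, coefficient = 1
x_1 = 1.4375, f(x_1) = 0.132902, coefficient = 2
x_2 = 2.1250, f(x_2) = -0.526266, coefficient = 2
x_3 = 2.8125, f(x_3) = -0.946336, coefficient = 2
x_4 = 3.5000, f(x_4) = -0.936457, coefficient = 1

I ≈ (0.687500/2) × -2.884169 = -0.991433
Exact value: -1.032422
Error: 0.040989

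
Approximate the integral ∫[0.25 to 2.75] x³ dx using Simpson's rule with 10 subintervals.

f(x) = x³
a = 0.25, b = 2.75, n = 10
h = (b - a)/n = 0.250000

Simpson's rule: (h/3)[f(x₀) + 4f(x₁) + 2f(x₂) + ... + f(xₙ)]

x_0 = 0.2500, f(x_0) = 0.015625, coefficient = 1
x_1 = 0.5000, f(x_1) = 0.125000, coefficient = 4
x_2 = 0.7500, f(x_2) = 0.421875, coefficient = 2
x_3 = 1.0000, f(x_3) = 1.000000, coefficient = 4
x_4 = 1.2500, f(x_4) = 1.953125, coefficient = 2
x_5 = 1.5000, f(x_5) = 3.375000, coefficient = 4
x_6 = 1.7500, f(x_6) = 5.359375, coefficient = 2
x_7 = 2.0000, f(x_7) = 8.000000, coefficient = 4
x_8 = 2.2500, f(x_8) = 11.390625, coefficient = 2
x_9 = 2.5000, f(x_9) = 15.625000, coefficient = 4
x_10 = 2.7500, f(x_10) = 20.796875, coefficient = 1

I ≈ (0.250000/3) × 171.562500 = 14.296875
Exact value: 14.296875
Error: 0.000000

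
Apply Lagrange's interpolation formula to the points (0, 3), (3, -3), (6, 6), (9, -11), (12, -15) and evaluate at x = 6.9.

Lagrange interpolation formula:
P(x) = Σ yᵢ × Lᵢ(x)
where Lᵢ(x) = Π_{j≠i} (x - xⱼ)/(xᵢ - xⱼ)

L_0(6.9) = (6.9 - 3)/(0 - 3) × (6.9 - 6)/(0 - 6) × (6.9 - 9)/(0 - 9) × (6.9 - 12)/(0 - 12) = 0.019338
L_1(6.9) = (6.9 - 0)/(3 - 0) × (6.9 - 6)/(3 - 6) × (6.9 - 9)/(3 - 9) × (6.9 - 12)/(3 - 12) = -0.136850
L_2(6.9) = (6.9 - 0)/(6 - 0) × (6.9 - 3)/(6 - 3) × (6.9 - 9)/(6 - 9) × (6.9 - 12)/(6 - 12) = 0.889525
L_3(6.9) = (6.9 - 0)/(9 - 0) × (6.9 - 3)/(9 - 3) × (6.9 - 6)/(9 - 6) × (6.9 - 12)/(9 - 12) = 0.254150
L_4(6.9) = (6.9 - 0)/(12 - 0) × (6.9 - 3)/(12 - 3) × (6.9 - 6)/(12 - 6) × (6.9 - 9)/(12 - 9) = -0.026163

P(6.9) = 3×L_0(6.9) + (-3)×L_1(6.9) + 6×L_2(6.9) + (-11)×L_3(6.9) + (-15)×L_4(6.9)
P(6.9) = 3.402500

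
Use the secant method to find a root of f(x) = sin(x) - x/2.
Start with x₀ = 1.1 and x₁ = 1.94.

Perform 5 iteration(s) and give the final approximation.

f(x) = sin(x) - x/2
x₀ = 1.1, x₁ = 1.94

Secant formula: x_{n+1} = x_n - f(x_n)(x_n - x_{n-1})/(f(x_n) - f(x_{n-1}))

Iteration 1:
  f(1.100000) = 0.341207
  f(1.940000) = -0.037385
  x_2 = 1.940000 - (-0.037385)×(1.940000 - 1.100000)/(-0.037385 - 0.341207)
       = 1.857052
Iteration 2:
  f(1.940000) = -0.037385
  f(1.857052) = 0.030782
  x_3 = 1.857052 - 0.030782×(1.857052 - 1.940000)/(0.030782 - (-0.037385))
       = 1.894509
Iteration 3:
  f(1.857052) = 0.030782
  f(1.894509) = 0.000807
  x_4 = 1.894509 - 0.000807×(1.894509 - 1.857052)/(0.000807 - 0.030782)
       = 1.895517
Iteration 4:
  f(1.894509) = 0.000807
  f(1.895517) = -0.000018
  x_5 = 1.895517 - (-0.000018)×(1.895517 - 1.894509)/(-0.000018 - 0.000807)
       = 1.895494
Iteration 5:
  f(1.895517) = -0.000018
  f(1.895494) = 0.000000
  x_6 = 1.895494 - 0.000000×(1.895494 - 1.895517)/(0.000000 - (-0.000018))
       = 1.895494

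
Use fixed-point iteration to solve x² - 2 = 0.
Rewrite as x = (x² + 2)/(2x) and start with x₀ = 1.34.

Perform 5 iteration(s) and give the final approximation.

Equation: x² - 2 = 0
Fixed-point form: x = (x² + 2)/(2x)
x₀ = 1.34

x_1 = g(1.340000) = 1.416269
x_2 = g(1.416269) = 1.414215
x_3 = g(1.414215) = 1.414214
x_4 = g(1.414214) = 1.414214
x_5 = g(1.414214) = 1.414214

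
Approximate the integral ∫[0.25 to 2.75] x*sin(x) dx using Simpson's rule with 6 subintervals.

f(x) = x*sin(x)
a = 0.25, b = 2.75, n = 6
h = (b - a)/n = 0.416667

Simpson's rule: (h/3)[f(x₀) + 4f(x₁) + 2f(x₂) + ... + f(xₙ)]

x_0 = 0.2500, f(x_0) = 0.061851, coefficient = 1
x_1 = 0.6667, f(x_1) = 0.412247, coefficient = 4
x_2 = 1.0833, f(x_2) = 0.957151, coefficient = 2
x_3 = 1.5000, f(x_3) = 1.496242, coefficient = 4
x_4 = 1.9167, f(x_4) = 1.803163, coefficient = 2
x_5 = 2.3333, f(x_5) = 1.687200, coefficient = 4
x_6 = 2.7500, f(x_6) = 1.049568, coefficient = 1

I ≈ (0.416667/3) × 21.014805 = 2.918723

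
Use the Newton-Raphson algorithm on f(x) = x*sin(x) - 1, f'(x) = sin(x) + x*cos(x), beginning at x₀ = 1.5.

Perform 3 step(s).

f(x) = x*sin(x) - 1
f'(x) = sin(x) + x*cos(x)
x₀ = 1.5

Newton-Raphson formula: x_{n+1} = x_n - f(x_n)/f'(x_n)

Iteration 1:
  f(1.500000) = 0.496242
  f'(1.500000) = 1.103601
  x_1 = 1.500000 - 0.496242/1.103601 = 1.050342
Iteration 2:
  f(1.050342) = -0.088730
  f'(1.050342) = 1.389902
  x_2 = 1.050342 - (-0.088730)/1.389902 = 1.114181
Iteration 3:
  f(1.114181) = 0.000033
  f'(1.114181) = 1.388807
  x_3 = 1.114181 - 0.000033/1.388807 = 1.114157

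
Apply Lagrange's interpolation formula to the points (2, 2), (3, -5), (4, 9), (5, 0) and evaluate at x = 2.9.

Lagrange interpolation formula:
P(x) = Σ yᵢ × Lᵢ(x)
where Lᵢ(x) = Π_{j≠i} (x - xⱼ)/(xᵢ - xⱼ)

L_0(2.9) = (2.9 - 3)/(2 - 3) × (2.9 - 4)/(2 - 4) × (2.9 - 5)/(2 - 5) = 0.038500
L_1(2.9) = (2.9 - 2)/(3 - 2) × (2.9 - 4)/(3 - 4) × (2.9 - 5)/(3 - 5) = 1.039500
L_2(2.9) = (2.9 - 2)/(4 - 2) × (2.9 - 3)/(4 - 3) × (2.9 - 5)/(4 - 5) = -0.094500
L_3(2.9) = (2.9 - 2)/(5 - 2) × (2.9 - 3)/(5 - 3) × (2.9 - 4)/(5 - 4) = 0.016500

P(2.9) = 2×L_0(2.9) + (-5)×L_1(2.9) + 9×L_2(2.9) + 0×L_3(2.9)
P(2.9) = -5.971000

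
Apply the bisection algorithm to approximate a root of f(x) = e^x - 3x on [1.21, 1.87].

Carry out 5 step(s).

f(x) = e^x - 3x
Initial interval: [1.21, 1.87]

Iteration 1:
  c_1 = (1.210000 + 1.870000)/2 = 1.540000
  f(c_1) = f(1.540000) = 0.044590
  f(a) × f(c) < 0, new interval: [1.210000, 1.540000]
Iteration 2:
  c_2 = (1.210000 + 1.540000)/2 = 1.375000
  f(c_2) = f(1.375000) = -0.169923
  f(a) × f(c) ≥ 0, new interval: [1.375000, 1.540000]
Iteration 3:
  c_3 = (1.375000 + 1.540000)/2 = 1.457500
  f(c_3) = f(1.457500) = -0.077292
  f(a) × f(c) ≥ 0, new interval: [1.457500, 1.540000]
Iteration 4:
  c_4 = (1.457500 + 1.540000)/2 = 1.498750
  f(c_4) = f(1.498750) = -0.020160
  f(a) × f(c) ≥ 0, new interval: [1.498750, 1.540000]
Iteration 5:
  c_5 = (1.498750 + 1.540000)/2 = 1.519375
  f(c_5) = f(1.519375) = 0.011243
  f(a) × f(c) < 0, new interval: [1.498750, 1.519375]

After 5 iteration(s), the approximation is c_5 = 1.519375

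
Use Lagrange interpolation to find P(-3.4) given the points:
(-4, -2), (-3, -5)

Lagrange interpolation formula:
P(x) = Σ yᵢ × Lᵢ(x)
where Lᵢ(x) = Π_{j≠i} (x - xⱼ)/(xᵢ - xⱼ)

L_0(-3.4) = (-3.4 - (-3))/(-4 - (-3)) = 0.400000
L_1(-3.4) = (-3.4 - (-4))/(-3 - (-4)) = 0.600000

P(-3.4) = (-2)×L_0(-3.4) + (-5)×L_1(-3.4)
P(-3.4) = -3.800000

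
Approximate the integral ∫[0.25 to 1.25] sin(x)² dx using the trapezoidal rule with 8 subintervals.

f(x) = sin(x)²
a = 0.25, b = 1.25, n = 8
h = (b - a)/n = 0.125000

Trapezoidal rule: (h/2)[f(x₀) + 2f(x₁) + 2f(x₂) + ... + f(xₙ)]

x_0 = 0.2500, f(x_0) = 0.061209, coefficient = 1
x_1 = 0.3750, f(x_1) = 0.134156, coefficient = 2
x_2 = 0.5000, f(x_2) = 0.229849, coefficient = 2
x_3 = 0.6250, f(x_3) = 0.342339, coefficient = 2
x_4 = 0.7500, f(x_4) = 0.464631, coefficient = 2
x_5 = 0.8750, f(x_5) = 0.589123, coefficient = 2
x_6 = 1.0000, f(x_6) = 0.708073, coefficient = 2
x_7 = 1.1250, f(x_7) = 0.814087, coefficient = 2
x_8 = 1.2500, f(x_8) = 0.900572, coefficient = 1

I ≈ (0.125000/2) × 7.526296 = 0.470394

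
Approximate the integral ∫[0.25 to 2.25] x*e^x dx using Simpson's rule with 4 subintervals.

f(x) = x*e^x
a = 0.25, b = 2.25, n = 4
h = (b - a)/n = 0.500000

Simpson's rule: (h/3)[f(x₀) + 4f(x₁) + 2f(x₂) + ... + f(xₙ)]

x_0 = 0.2500, f(x_0) = 0.321006, coefficient = 1
x_1 = 0.7500, f(x_1) = 1.587750, coefficient = 4
x_2 = 1.2500, f(x_2) = 4.362929, coefficient = 2
x_3 = 1.7500, f(x_3) = 10.070555, coefficient = 4
x_4 = 2.2500, f(x_4) = 21.347406, coefficient = 1

I ≈ (0.500000/3) × 77.027488 = 12.837915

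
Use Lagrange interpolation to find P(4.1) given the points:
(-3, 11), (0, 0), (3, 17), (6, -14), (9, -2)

Lagrange interpolation formula:
P(x) = Σ yᵢ × Lᵢ(x)
where Lᵢ(x) = Π_{j≠i} (x - xⱼ)/(xᵢ - xⱼ)

L_0(4.1) = (4.1 - 0)/(-3 - 0) × (4.1 - 3)/(-3 - 3) × (4.1 - 6)/(-3 - 6) × (4.1 - 9)/(-3 - 9) = 0.021599
L_1(4.1) = (4.1 - (-3))/(0 - (-3)) × (4.1 - 3)/(0 - 3) × (4.1 - 6)/(0 - 6) × (4.1 - 9)/(0 - 9) = -0.149611
L_2(4.1) = (4.1 - (-3))/(3 - (-3)) × (4.1 - 0)/(3 - 0) × (4.1 - 6)/(3 - 6) × (4.1 - 9)/(3 - 9) = 0.836463
L_3(4.1) = (4.1 - (-3))/(6 - (-3)) × (4.1 - 0)/(6 - 0) × (4.1 - 3)/(6 - 3) × (4.1 - 9)/(6 - 9) = 0.322845
L_4(4.1) = (4.1 - (-3))/(9 - (-3)) × (4.1 - 0)/(9 - 0) × (4.1 - 3)/(9 - 3) × (4.1 - 6)/(9 - 6) = -0.031296

P(4.1) = 11×L_0(4.1) + 0×L_1(4.1) + 17×L_2(4.1) + (-14)×L_3(4.1) + (-2)×L_4(4.1)
P(4.1) = 10.000218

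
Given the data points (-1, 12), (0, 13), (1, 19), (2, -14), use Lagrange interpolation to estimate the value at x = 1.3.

Lagrange interpolation formula:
P(x) = Σ yᵢ × Lᵢ(x)
where Lᵢ(x) = Π_{j≠i} (x - xⱼ)/(xᵢ - xⱼ)

L_0(1.3) = (1.3 - 0)/(-1 - 0) × (1.3 - 1)/(-1 - 1) × (1.3 - 2)/(-1 - 2) = 0.045500
L_1(1.3) = (1.3 - (-1))/(0 - (-1)) × (1.3 - 1)/(0 - 1) × (1.3 - 2)/(0 - 2) = -0.241500
L_2(1.3) = (1.3 - (-1))/(1 - (-1)) × (1.3 - 0)/(1 - 0) × (1.3 - 2)/(1 - 2) = 1.046500
L_3(1.3) = (1.3 - (-1))/(2 - (-1)) × (1.3 - 0)/(2 - 0) × (1.3 - 1)/(2 - 1) = 0.149500

P(1.3) = 12×L_0(1.3) + 13×L_1(1.3) + 19×L_2(1.3) + (-14)×L_3(1.3)
P(1.3) = 15.197000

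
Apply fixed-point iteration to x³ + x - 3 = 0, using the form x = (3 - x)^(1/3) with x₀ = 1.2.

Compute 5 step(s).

Equation: x³ + x - 3 = 0
Fixed-point form: x = (3 - x)^(1/3)
x₀ = 1.2

x_1 = g(1.200000) = 1.216440
x_2 = g(1.216440) = 1.212726
x_3 = g(1.212726) = 1.213567
x_4 = g(1.213567) = 1.213377
x_5 = g(1.213377) = 1.213420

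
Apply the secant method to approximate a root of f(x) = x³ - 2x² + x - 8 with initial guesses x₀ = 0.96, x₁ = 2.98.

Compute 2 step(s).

f(x) = x³ - 2x² + x - 8
x₀ = 0.96, x₁ = 2.98

Secant formula: x_{n+1} = x_n - f(x_n)(x_n - x_{n-1})/(f(x_n) - f(x_{n-1}))

Iteration 1:
  f(0.960000) = -7.998464
  f(2.980000) = 3.682792
  x_2 = 2.980000 - 3.682792×(2.980000 - 0.960000)/(3.682792 - (-7.998464))
       = 2.343147
Iteration 2:
  f(2.980000) = 3.682792
  f(2.343147) = -3.772858
  x_3 = 2.343147 - (-3.772858)×(2.343147 - 2.980000)/(-3.772858 - 3.682792)
       = 2.665420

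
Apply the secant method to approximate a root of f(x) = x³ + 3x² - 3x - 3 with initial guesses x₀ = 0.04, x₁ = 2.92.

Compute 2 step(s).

f(x) = x³ + 3x² - 3x - 3
x₀ = 0.04, x₁ = 2.92

Secant formula: x_{n+1} = x_n - f(x_n)(x_n - x_{n-1})/(f(x_n) - f(x_{n-1}))

Iteration 1:
  f(0.040000) = -3.115136
  f(2.920000) = 38.716288
  x_2 = 2.920000 - 38.716288×(2.920000 - 0.040000)/(38.716288 - (-3.115136))
       = 0.254470
Iteration 2:
  f(2.920000) = 38.716288
  f(0.254470) = -3.552667
  x_3 = 0.254470 - (-3.552667)×(0.254470 - 2.920000)/(-3.552667 - 38.716288)
       = 0.478505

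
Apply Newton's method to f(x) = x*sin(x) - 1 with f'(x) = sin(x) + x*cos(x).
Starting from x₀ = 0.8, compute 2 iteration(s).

f(x) = x*sin(x) - 1
f'(x) = sin(x) + x*cos(x)
x₀ = 0.8

Newton-Raphson formula: x_{n+1} = x_n - f(x_n)/f'(x_n)

Iteration 1:
  f(0.800000) = -0.426115
  f'(0.800000) = 1.274721
  x_1 = 0.800000 - (-0.426115)/1.274721 = 1.134281
Iteration 2:
  f(1.134281) = 0.027920
  f'(1.134281) = 1.385786
  x_2 = 1.134281 - 0.027920/1.385786 = 1.114134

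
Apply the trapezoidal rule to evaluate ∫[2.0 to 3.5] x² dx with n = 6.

f(x) = x²
a = 2.0, b = 3.5, n = 6
h = (b - a)/n = 0.250000

Trapezoidal rule: (h/2)[f(x₀) + 2f(x₁) + 2f(x₂) + ... + f(xₙ)]

x_0 = 2.0000, f(x_0) = 4.000000, coefficient = 1
x_1 = 2.2500, f(x_1) = 5.062500, coefficient = 2
x_2 = 2.5000, f(x_2) = 6.250000, coefficient = 2
x_3 = 2.7500, f(x_3) = 7.562500, coefficient = 2
x_4 = 3.0000, f(x_4) = 9.000000, coefficient = 2
x_5 = 3.2500, f(x_5) = 10.562500, coefficient = 2
x_6 = 3.5000, f(x_6) = 12.250000, coefficient = 1

I ≈ (0.250000/2) × 93.125000 = 11.640625
Exact value: 11.625000
Error: 0.015625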